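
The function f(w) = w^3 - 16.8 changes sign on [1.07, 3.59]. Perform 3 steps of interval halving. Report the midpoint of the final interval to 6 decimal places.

2.487500

f(1.070000) = -15.574957, f(3.590000) = 29.468279 (opposite signs)
step 1: m = 2.330000, f(m) = -4.150663 < 0 → root in [2.330000, 3.590000]
step 2: m = 2.960000, f(m) = 9.134336 > 0 → root in [2.330000, 2.960000]
step 3: m = 2.645000, f(m) = 1.704486 > 0 → root in [2.330000, 2.645000]
Midpoint of [2.330000, 2.645000] = 2.487500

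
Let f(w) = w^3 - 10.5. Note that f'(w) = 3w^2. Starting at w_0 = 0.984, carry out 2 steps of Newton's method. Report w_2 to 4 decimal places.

w_0 = 0.984000: f = -9.547236, f' = 2.904768 → w_1 = 0.984000 - (-9.547236)/(2.904768) = 4.270747
w_1 = 4.270747: f = 67.395323, f' = 54.717827 → w_2 = 4.270747 - (67.395323)/(54.717827) = 3.039058

3.0391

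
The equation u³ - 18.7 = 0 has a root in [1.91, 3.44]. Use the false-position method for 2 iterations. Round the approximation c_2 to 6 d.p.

False-position update: c = (a·f(b) − b·f(a))/(f(b) − f(a)); replace the endpoint whose sign matches f(c).
f(1.910000) = -11.732129, f(3.440000) = 22.007584
step 1: c = 2.442019, f(c) = -4.137131 < 0 → new bracket [2.442019, 3.440000]
step 2: c = 2.599939, f(c) = -1.125239 < 0 → new bracket [2.599939, 3.440000]

2.599939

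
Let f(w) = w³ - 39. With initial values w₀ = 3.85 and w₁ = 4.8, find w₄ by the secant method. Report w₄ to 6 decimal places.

f(w_0) = 18.066625, f(w_1) = 71.592000
w_2 = 4.800000 - (71.592000)·(4.800000 - 3.850000)/(71.592000 - (18.066625)) = 3.529343; f(w_2) = 4.962416
w_3 = 3.529343 - (4.962416)·(3.529343 - 4.800000)/(4.962416 - (71.592000)) = 3.434707; f(w_3) = 1.519977
w_4 = 3.434707 - (1.519977)·(3.434707 - 3.529343)/(1.519977 - (4.962416)) = 3.392922; f(w_4) = 0.059039

3.392922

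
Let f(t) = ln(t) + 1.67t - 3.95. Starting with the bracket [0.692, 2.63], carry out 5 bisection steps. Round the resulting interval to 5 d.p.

f(0.692000) = -3.162529, f(2.630000) = 1.409084 (opposite signs)
step 1: m = 1.661000, f(m) = -0.668710 < 0 → root in [1.661000, 2.630000]
step 2: m = 2.145500, f(m) = 0.396358 > 0 → root in [1.661000, 2.145500]
step 3: m = 1.903250, f(m) = -0.128010 < 0 → root in [1.903250, 2.145500]
step 4: m = 2.024375, f(m) = 0.135967 > 0 → root in [1.903250, 2.024375]
step 5: m = 1.963812, f(m) = 0.004455 > 0 → root in [1.903250, 1.963812]

[1.90325, 1.96381]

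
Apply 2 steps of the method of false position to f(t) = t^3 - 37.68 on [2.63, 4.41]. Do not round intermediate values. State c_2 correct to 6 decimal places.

False-position update: c = (a·f(b) − b·f(a))/(f(b) − f(a)); replace the endpoint whose sign matches f(c).
f(2.630000) = -19.488553, f(4.410000) = 48.086121
step 1: c = 3.143352, f(c) = -6.621589 < 0 → new bracket [3.143352, 4.410000]
step 2: c = 3.296662, f(c) = -1.851939 < 0 → new bracket [3.296662, 4.410000]

3.296662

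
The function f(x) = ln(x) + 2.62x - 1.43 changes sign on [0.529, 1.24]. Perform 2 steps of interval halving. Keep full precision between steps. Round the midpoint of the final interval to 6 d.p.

0.617875

f(0.529000) = -0.680787, f(1.240000) = 2.033911 (opposite signs)
step 1: m = 0.884500, f(m) = 0.764657 > 0 → root in [0.529000, 0.884500]
step 2: m = 0.706750, f(m) = 0.074607 > 0 → root in [0.529000, 0.706750]
Midpoint of [0.529000, 0.706750] = 0.617875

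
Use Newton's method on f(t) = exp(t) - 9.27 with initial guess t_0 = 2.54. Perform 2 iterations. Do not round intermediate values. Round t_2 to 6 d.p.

Newton update: t ← t − f(t)/f'(t).
f'(t) = exp(t)
t_0 = 2.540000: f = 3.409671, f' = 12.679671 → t_1 = 2.540000 - (3.409671)/(12.679671) = 2.271092
t_1 = 2.271092: f = 0.419972, f' = 9.689972 → t_2 = 2.271092 - (0.419972)/(9.689972) = 2.227751

2.227751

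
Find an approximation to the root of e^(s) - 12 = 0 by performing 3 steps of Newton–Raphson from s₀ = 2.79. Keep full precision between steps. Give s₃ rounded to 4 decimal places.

2.4849

f'(s) = e^(s)
s_0 = 2.790000: f = 4.281020, f' = 16.281020 → s_1 = 2.790000 - (4.281020)/(16.281020) = 2.527055
s_1 = 2.527055: f = 0.516585, f' = 12.516585 → s_2 = 2.527055 - (0.516585)/(12.516585) = 2.485783
s_2 = 2.485783: f = 0.010515, f' = 12.010515 → s_3 = 2.485783 - (0.010515)/(12.010515) = 2.484907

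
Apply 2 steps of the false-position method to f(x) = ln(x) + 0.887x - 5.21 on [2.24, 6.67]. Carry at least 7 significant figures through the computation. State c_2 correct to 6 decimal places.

4.252772

False-position update: c = (a·f(b) − b·f(a))/(f(b) − f(a)); replace the endpoint whose sign matches f(c).
f(2.240000) = -2.416644, f(6.670000) = 2.603910
step 1: c = 4.372381, f(c) = 0.143610 > 0 → new bracket [2.240000, 4.372381]
step 2: c = 4.252772, f(c) = 0.009779 > 0 → new bracket [2.240000, 4.252772]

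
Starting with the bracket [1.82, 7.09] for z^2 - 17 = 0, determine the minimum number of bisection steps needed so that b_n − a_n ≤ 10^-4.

Initial width b − a = 7.09 − 1.82 = 5.270000.
After n steps the width is (b−a)/2^n; need (b−a)/2^n ≤ 10^-4.
So n ≥ log₂(5.270000/10^-4) = log₂(52700.0000) ≈ 15.6855.
Hence n = 16.

16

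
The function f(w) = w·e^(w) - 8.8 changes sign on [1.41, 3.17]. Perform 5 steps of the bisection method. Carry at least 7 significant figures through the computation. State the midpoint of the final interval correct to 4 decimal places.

f(1.410000) = -3.024703, f(3.170000) = 66.669725 (opposite signs)
step 1: m = 2.290000, f(m) = 13.813607 > 0 → root in [1.410000, 2.290000]
step 2: m = 1.850000, f(m) = 2.965666 > 0 → root in [1.410000, 1.850000]
step 3: m = 1.630000, f(m) = -0.480684 < 0 → root in [1.630000, 1.850000]
step 4: m = 1.740000, f(m) = 1.113378 > 0 → root in [1.630000, 1.740000]
step 5: m = 1.685000, f(m) = 0.286280 > 0 → root in [1.630000, 1.685000]
Midpoint of [1.630000, 1.685000] = 1.657500

1.6575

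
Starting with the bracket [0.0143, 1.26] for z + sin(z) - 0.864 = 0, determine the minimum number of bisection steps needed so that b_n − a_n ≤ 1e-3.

11

Initial width b − a = 1.26 − 0.0143 = 1.245700.
After n steps the width is (b−a)/2^n; need (b−a)/2^n ≤ 1e-3.
So n ≥ log₂(1.245700/1e-3) = log₂(1245.7000) ≈ 10.2827.
Hence n = 11.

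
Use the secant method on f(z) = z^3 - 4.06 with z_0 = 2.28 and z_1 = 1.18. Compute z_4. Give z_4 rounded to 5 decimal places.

f(z_0) = 7.792352, f(z_1) = -2.416968
z_2 = 1.180000 - (-2.416968)·(1.180000 - 2.280000)/(-2.416968 - (7.792352)) = 1.440415; f(z_2) = -1.071431
z_3 = 1.440415 - (-1.071431)·(1.440415 - 1.180000)/(-1.071431 - (-2.416968)) = 1.647780; f(z_3) = 0.414020
z_4 = 1.647780 - (0.414020)·(1.647780 - 1.440415)/(0.414020 - (-1.071431)) = 1.589984; f(z_4) = -0.040440

1.58998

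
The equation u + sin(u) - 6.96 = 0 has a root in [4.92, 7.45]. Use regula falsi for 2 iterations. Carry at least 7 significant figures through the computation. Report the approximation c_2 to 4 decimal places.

f(4.920000) = -3.018526, f(7.450000) = 1.409503
step 1: c = 6.644666, f(c) = 0.038325 > 0 → new bracket [4.920000, 6.644666]
step 2: c = 6.623043, f(c) = -0.003604 < 0 → new bracket [6.623043, 6.644666]

6.6230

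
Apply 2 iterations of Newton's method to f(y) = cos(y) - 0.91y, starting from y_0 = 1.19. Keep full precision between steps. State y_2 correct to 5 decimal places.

f'(y) = -sin(y) - 0.91
y_0 = 1.190000: f = -0.711240, f' = -1.838369 → y_1 = 1.190000 - (-0.711240)/(-1.838369) = 0.803114
y_1 = 0.803114: f = -0.036363, f' = -1.629522 → y_2 = 0.803114 - (-0.036363)/(-1.629522) = 0.780798

0.78080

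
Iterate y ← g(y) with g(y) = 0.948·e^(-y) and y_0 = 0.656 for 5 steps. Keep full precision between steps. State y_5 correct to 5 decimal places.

0.54289

y_1 = g(0.656000) = 0.491939
y_2 = g(0.491939) = 0.579645
y_3 = g(0.579645) = 0.530972
y_4 = g(0.530972) = 0.557455
y_5 = g(0.557455) = 0.542886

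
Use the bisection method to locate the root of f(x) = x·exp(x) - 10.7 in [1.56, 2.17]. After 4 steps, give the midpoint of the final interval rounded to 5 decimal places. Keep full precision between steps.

f(1.560000) = -3.276239, f(2.170000) = 8.305476 (opposite signs)
step 1: m = 1.865000, f(m) = 1.340320 > 0 → root in [1.560000, 1.865000]
step 2: m = 1.712500, f(m) = -1.207953 < 0 → root in [1.712500, 1.865000]
step 3: m = 1.788750, f(m) = 0.000249 > 0 → root in [1.712500, 1.788750]
step 4: m = 1.750625, f(m) = -0.619550 < 0 → root in [1.750625, 1.788750]
Midpoint of [1.750625, 1.788750] = 1.769687

1.76969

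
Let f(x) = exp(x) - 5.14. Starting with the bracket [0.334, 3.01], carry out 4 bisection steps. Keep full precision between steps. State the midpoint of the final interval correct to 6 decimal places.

f(0.334000) = -3.743457, f(3.010000) = 15.147400 (opposite signs)
step 1: m = 1.672000, f(m) = 0.182803 > 0 → root in [0.334000, 1.672000]
step 2: m = 1.003000, f(m) = -2.413551 < 0 → root in [1.003000, 1.672000]
step 3: m = 1.337500, f(m) = -1.330492 < 0 → root in [1.337500, 1.672000]
step 4: m = 1.504750, f(m) = -0.636972 < 0 → root in [1.504750, 1.672000]
Midpoint of [1.504750, 1.672000] = 1.588375

1.588375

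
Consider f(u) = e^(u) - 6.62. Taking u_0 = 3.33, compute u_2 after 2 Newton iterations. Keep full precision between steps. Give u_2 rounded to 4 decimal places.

2.0752

f'(u) = e^(u)
u_0 = 3.330000: f = 21.318342, f' = 27.938342 → u_1 = 3.330000 - (21.318342)/(27.938342) = 2.566950
u_1 = 2.566950: f = 6.406039, f' = 13.026039 → u_2 = 2.566950 - (6.406039)/(13.026039) = 2.075163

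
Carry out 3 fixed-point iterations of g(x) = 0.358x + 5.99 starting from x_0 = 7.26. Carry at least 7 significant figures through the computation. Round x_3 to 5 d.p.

9.23523

x_1 = g(7.260000) = 8.589080
x_2 = g(8.589080) = 9.064891
x_3 = g(9.064891) = 9.235231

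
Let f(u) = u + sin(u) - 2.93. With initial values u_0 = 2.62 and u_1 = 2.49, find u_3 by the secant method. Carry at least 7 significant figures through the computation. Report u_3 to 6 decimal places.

f(u_0) = 0.188262, f(u_1) = 0.166454
u_2 = 2.490000 - (0.166454)·(2.490000 - 2.620000)/(0.166454 - (0.188262)) = 1.497757; f(u_2) = -0.434909
u_3 = 1.497757 - (-0.434909)·(1.497757 - 2.490000)/(-0.434909 - (0.166454)) = 2.215353; f(u_3) = 0.084719

2.215353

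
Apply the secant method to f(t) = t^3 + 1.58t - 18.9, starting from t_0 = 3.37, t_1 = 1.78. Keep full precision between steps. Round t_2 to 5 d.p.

2.25267

f(t_0) = 24.697353, f(t_1) = -10.447848
t_2 = 1.780000 - (-10.447848)·(1.780000 - 3.370000)/(-10.447848 - (24.697353)) = 2.252670; f(t_2) = -3.909559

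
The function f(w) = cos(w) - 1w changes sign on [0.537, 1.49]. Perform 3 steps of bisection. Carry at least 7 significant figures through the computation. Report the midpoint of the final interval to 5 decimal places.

0.71569

f(0.537000) = 0.322247, f(1.490000) = -1.409292 (opposite signs)
step 1: m = 1.013500, f(m) = -0.484606 < 0 → root in [0.537000, 1.013500]
step 2: m = 0.775250, f(m) = -0.061004 < 0 → root in [0.537000, 0.775250]
step 3: m = 0.656125, f(m) = 0.136237 > 0 → root in [0.656125, 0.775250]
Midpoint of [0.656125, 0.775250] = 0.715688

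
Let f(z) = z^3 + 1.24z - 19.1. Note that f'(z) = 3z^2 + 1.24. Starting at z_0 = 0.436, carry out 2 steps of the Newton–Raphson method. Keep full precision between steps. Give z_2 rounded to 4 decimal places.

7.1251

Newton update: z ← z − f(z)/f'(z).
z_0 = 0.436000: f = -18.476478, f' = 1.810288 → z_1 = 0.436000 - (-18.476478)/(1.810288) = 10.642375
z_1 = 10.642375: f = 1199.453480, f' = 341.020435 → z_2 = 10.642375 - (1199.453480)/(341.020435) = 7.125127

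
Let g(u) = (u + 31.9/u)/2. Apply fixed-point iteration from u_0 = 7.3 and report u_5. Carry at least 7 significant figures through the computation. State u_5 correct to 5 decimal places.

u_1 = g(7.300000) = 5.834932
u_2 = g(5.834932) = 5.651003
u_3 = g(5.651003) = 5.648009
u_4 = g(5.648009) = 5.648008
u_5 = g(5.648008) = 5.648008

5.64801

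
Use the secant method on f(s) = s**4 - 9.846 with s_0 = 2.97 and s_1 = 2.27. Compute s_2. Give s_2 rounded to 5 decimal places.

f(s_0) = 67.962277, f(s_1) = 16.706378
s_2 = 2.270000 - (16.706378)·(2.270000 - 2.970000)/(16.706378 - (67.962277)) = 2.041842; f(s_2) = 7.535537

2.04184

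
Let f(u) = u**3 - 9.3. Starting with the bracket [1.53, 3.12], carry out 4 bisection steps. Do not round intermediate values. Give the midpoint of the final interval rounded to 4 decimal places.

2.0766

f(1.530000) = -5.718423, f(3.120000) = 21.071328 (opposite signs)
step 1: m = 2.325000, f(m) = 3.268078 > 0 → root in [1.530000, 2.325000]
step 2: m = 1.927500, f(m) = -2.138844 < 0 → root in [1.927500, 2.325000]
step 3: m = 2.126250, f(m) = 0.312647 > 0 → root in [1.927500, 2.126250]
step 4: m = 2.026875, f(m) = -0.973147 < 0 → root in [2.026875, 2.126250]
Midpoint of [2.026875, 2.126250] = 2.076563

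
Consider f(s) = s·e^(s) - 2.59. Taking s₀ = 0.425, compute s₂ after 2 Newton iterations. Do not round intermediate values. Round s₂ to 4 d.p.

Newton update: s ← s − f(s)/f'(s).
f'(s) = (s + 1)·e^(s)
s_0 = 0.425000: f = -1.939924, f' = 2.179666 → s_1 = 0.425000 - (-1.939924)/(2.179666) = 1.315010
s_1 = 1.315010: f = 2.308131, f' = 8.622918 → s_2 = 1.315010 - (2.308131)/(8.622918) = 1.047336

1.0473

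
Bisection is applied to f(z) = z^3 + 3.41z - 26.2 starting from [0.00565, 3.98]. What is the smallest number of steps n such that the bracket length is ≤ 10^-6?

Initial width b − a = 3.98 − 0.00565 = 3.974350.
After n steps the width is (b−a)/2^n; need (b−a)/2^n ≤ 10^-6.
So n ≥ log₂(3.974350/10^-6) = log₂(3974350.0000) ≈ 21.9223.
Hence n = 22.

22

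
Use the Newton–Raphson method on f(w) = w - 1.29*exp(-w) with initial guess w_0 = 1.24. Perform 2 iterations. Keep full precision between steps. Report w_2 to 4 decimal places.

f'(w) = 1 + 1.29*exp(-w)
w_0 = 1.240000: f = 0.866694, f' = 1.373306 → w_1 = 1.240000 - (0.866694)/(1.373306) = 0.608899
w_1 = 0.608899: f = -0.092796, f' = 1.701695 → w_2 = 0.608899 - (-0.092796)/(1.701695) = 0.663430

0.6634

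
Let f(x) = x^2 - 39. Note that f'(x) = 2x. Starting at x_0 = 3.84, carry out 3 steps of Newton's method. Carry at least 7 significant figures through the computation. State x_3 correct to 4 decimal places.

x_0 = 3.840000: f = -24.254400, f' = 7.680000 → x_1 = 3.840000 - (-24.254400)/(7.680000) = 6.998125
x_1 = 6.998125: f = 9.973754, f' = 13.996250 → x_2 = 6.998125 - (9.973754)/(13.996250) = 6.285523
x_2 = 6.285523: f = 0.507801, f' = 12.571046 → x_3 = 6.285523 - (0.507801)/(12.571046) = 6.245129

6.2451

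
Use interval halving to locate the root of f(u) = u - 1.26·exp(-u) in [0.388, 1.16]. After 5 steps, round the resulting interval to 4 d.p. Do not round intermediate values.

f(0.388000) = -0.466800, f(1.160000) = 0.765007 (opposite signs)
step 1: m = 0.774000, f(m) = 0.192932 > 0 → root in [0.388000, 0.774000]
step 2: m = 0.581000, f(m) = -0.123767 < 0 → root in [0.581000, 0.774000]
step 3: m = 0.677500, f(m) = 0.037565 > 0 → root in [0.581000, 0.677500]
step 4: m = 0.629250, f(m) = -0.042319 < 0 → root in [0.629250, 0.677500]
step 5: m = 0.653375, f(m) = -0.002186 < 0 → root in [0.653375, 0.677500]

[0.6534, 0.6775]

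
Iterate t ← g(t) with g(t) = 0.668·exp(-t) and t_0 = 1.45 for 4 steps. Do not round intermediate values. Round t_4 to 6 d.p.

0.458032

t_1 = g(1.450000) = 0.156693
t_2 = g(0.156693) = 0.571118
t_3 = g(0.571118) = 0.377349
t_4 = g(0.377349) = 0.458032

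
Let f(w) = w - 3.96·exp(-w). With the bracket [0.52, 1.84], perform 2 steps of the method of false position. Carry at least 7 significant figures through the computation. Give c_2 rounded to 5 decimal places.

1.21904

False-position update: c = (a·f(b) − b·f(a))/(f(b) − f(a)); replace the endpoint whose sign matches f(c).
f(0.520000) = -1.834301, f(1.840000) = 1.211083
step 1: c = 1.315065, f(c) = 0.251975 > 0 → new bracket [0.520000, 1.315065]
step 2: c = 1.219039, f(c) = 0.048803 > 0 → new bracket [0.520000, 1.219039]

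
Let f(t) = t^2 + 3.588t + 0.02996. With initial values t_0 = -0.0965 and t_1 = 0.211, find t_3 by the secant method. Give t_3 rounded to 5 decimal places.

-0.00867

f(t_0) = -0.306970, f(t_1) = 0.831549
t_2 = 0.211000 - (0.831549)·(0.211000 - -0.096500)/(0.831549 - (-0.306970)) = -0.013591; f(t_2) = -0.018621
t_3 = -0.013591 - (-0.018621)·(-0.013591 - 0.211000)/(-0.018621 - (0.831549)) = -0.008672; f(t_3) = -0.001081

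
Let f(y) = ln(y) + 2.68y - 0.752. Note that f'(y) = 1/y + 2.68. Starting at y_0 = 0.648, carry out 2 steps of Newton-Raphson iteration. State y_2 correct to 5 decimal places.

y_0 = 0.648000: f = 0.550775, f' = 4.223210 → y_1 = 0.648000 - (0.550775)/(4.223210) = 0.517584
y_1 = 0.517584: f = -0.023460, f' = 4.612055 → y_2 = 0.517584 - (-0.023460)/(4.612055) = 0.522670

0.52267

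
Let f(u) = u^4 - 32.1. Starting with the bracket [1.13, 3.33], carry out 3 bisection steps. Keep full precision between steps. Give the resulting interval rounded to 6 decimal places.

[2.230000, 2.505000]

f(1.130000) = -30.469526, f(3.330000) = 90.863703 (opposite signs)
step 1: m = 2.230000, f(m) = -7.370266 < 0 → root in [2.230000, 3.330000]
step 2: m = 2.780000, f(m) = 27.628167 > 0 → root in [2.230000, 2.780000]
step 3: m = 2.505000, f(m) = 7.275939 > 0 → root in [2.230000, 2.505000]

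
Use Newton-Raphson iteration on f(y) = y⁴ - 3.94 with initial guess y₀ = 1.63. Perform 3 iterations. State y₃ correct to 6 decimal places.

1.408883

f'(y) = 4y³
y_0 = 1.630000: f = 3.119118, f' = 17.322988 → y_1 = 1.630000 - (3.119118)/(17.322988) = 1.449943
y_1 = 1.449943: f = 0.479817, f' = 12.193073 → y_2 = 1.449943 - (0.479817)/(12.193073) = 1.410592
y_2 = 1.410592: f = 0.019182, f' = 11.227010 → y_3 = 1.410592 - (0.019182)/(11.227010) = 1.408883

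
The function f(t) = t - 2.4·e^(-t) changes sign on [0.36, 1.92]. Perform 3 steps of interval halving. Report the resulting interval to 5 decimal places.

f(0.360000) = -1.314423, f(1.920000) = 1.568143 (opposite signs)
step 1: m = 1.140000, f(m) = 0.372434 > 0 → root in [0.360000, 1.140000]
step 2: m = 0.750000, f(m) = -0.383680 < 0 → root in [0.750000, 1.140000]
step 3: m = 0.945000, f(m) = 0.012169 > 0 → root in [0.750000, 0.945000]

[0.75000, 0.94500]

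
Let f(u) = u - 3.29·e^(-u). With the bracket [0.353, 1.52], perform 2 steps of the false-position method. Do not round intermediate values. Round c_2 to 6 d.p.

f(0.353000) = -1.958479, f(1.520000) = 0.800438
step 1: c = 1.181421, f(c) = 0.171910 > 0 → new bracket [0.353000, 1.181421]
step 2: c = 1.114572, f(c) = 0.035270 > 0 → new bracket [0.353000, 1.114572]

1.114572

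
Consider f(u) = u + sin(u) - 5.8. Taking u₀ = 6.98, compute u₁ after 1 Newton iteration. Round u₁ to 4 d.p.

f'(u) = 1 + cos(u)
u_0 = 6.980000: f = 1.821778, f' = 1.766890 → u_1 = 6.980000 - (1.821778)/(1.766890) = 5.948935

5.9489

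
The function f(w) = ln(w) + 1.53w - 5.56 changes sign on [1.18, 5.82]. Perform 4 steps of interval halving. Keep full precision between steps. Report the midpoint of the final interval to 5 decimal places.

f(1.180000) = -3.589086, f(5.820000) = 5.105900 (opposite signs)
step 1: m = 3.500000, f(m) = 1.047763 > 0 → root in [1.180000, 3.500000]
step 2: m = 2.340000, f(m) = -1.129649 < 0 → root in [2.340000, 3.500000]
step 3: m = 2.920000, f(m) = -0.020816 < 0 → root in [2.920000, 3.500000]
step 4: m = 3.210000, f(m) = 0.517571 > 0 → root in [2.920000, 3.210000]
Midpoint of [2.920000, 3.210000] = 3.065000

3.06500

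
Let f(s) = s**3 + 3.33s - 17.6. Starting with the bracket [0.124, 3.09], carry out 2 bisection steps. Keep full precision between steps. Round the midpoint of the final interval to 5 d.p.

f(0.124000) = -17.185173, f(3.090000) = 22.193329 (opposite signs)
step 1: m = 1.607000, f(m) = -8.098694 < 0 → root in [1.607000, 3.090000]
step 2: m = 2.348500, f(m) = 3.173545 > 0 → root in [1.607000, 2.348500]
Midpoint of [1.607000, 2.348500] = 1.977750

1.97775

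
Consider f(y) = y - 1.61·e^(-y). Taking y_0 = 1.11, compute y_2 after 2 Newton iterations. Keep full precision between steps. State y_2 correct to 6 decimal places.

0.755847

f'(y) = 1 + 1.61·e^(-y)
y_0 = 1.110000: f = 0.579410, f' = 1.530590 → y_1 = 1.110000 - (0.579410)/(1.530590) = 0.731447
y_1 = 0.731447: f = -0.043305, f' = 1.774752 → y_2 = 0.731447 - (-0.043305)/(1.774752) = 0.755847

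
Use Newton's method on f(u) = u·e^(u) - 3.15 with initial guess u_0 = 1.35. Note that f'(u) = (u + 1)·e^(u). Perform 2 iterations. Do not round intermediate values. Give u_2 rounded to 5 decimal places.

1.07670

u_0 = 1.350000: f = 2.057524, f' = 9.064950 → u_1 = 1.350000 - (2.057524)/(9.064950) = 1.123024
u_1 = 1.123024: f = 0.302330, f' = 6.526467 → u_2 = 1.123024 - (0.302330)/(6.526467) = 1.076700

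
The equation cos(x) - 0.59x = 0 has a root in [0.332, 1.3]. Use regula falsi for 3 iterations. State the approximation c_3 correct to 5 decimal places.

0.96489

f(0.332000) = 0.749512, f(1.300000) = -0.499501
step 1: c = 0.912881, f(c) = 0.072869 > 0 → new bracket [0.912881, 1.300000]
step 2: c = 0.962165, f(c) = 0.004067 > 0 → new bracket [0.962165, 1.300000]
step 3: c = 0.964894, f(c) = 0.000217 > 0 → new bracket [0.964894, 1.300000]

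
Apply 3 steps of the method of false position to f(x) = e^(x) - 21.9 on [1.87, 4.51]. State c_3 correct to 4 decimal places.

2.8422

f(1.870000) = -15.411704, f(4.510000) = 69.021819
step 1: c = 2.351881, f(c) = -11.394690 < 0 → new bracket [2.351881, 4.510000]
step 2: c = 2.657677, f(c) = -7.636876 < 0 → new bracket [2.657677, 4.510000]
step 3: c = 2.842209, f(c) = -4.746381 < 0 → new bracket [2.842209, 4.510000]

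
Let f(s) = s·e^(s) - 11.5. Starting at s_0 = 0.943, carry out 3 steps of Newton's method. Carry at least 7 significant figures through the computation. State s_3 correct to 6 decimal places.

1.919009

f'(s) = (s + 1)·e^(s)
s_0 = 0.943000: f = -9.078684, f' = 4.988988 → s_1 = 0.943000 - (-9.078684)/(4.988988) = 2.762745
s_1 = 2.762745: f = 32.270896, f' = 59.614162 → s_2 = 2.762745 - (32.270896)/(59.614162) = 2.221415
s_2 = 2.221415: f = 8.982270, f' = 29.702640 → s_3 = 2.221415 - (8.982270)/(29.702640) = 1.919009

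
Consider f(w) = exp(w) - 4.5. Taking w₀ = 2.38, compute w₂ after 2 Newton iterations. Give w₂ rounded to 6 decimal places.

f'(w) = exp(w)
w_0 = 2.380000: f = 6.304903, f' = 10.804903 → w_1 = 2.380000 - (6.304903)/(10.804903) = 1.796478
w_1 = 1.796478: f = 1.528376, f' = 6.028376 → w_2 = 1.796478 - (1.528376)/(6.028376) = 1.542947

1.542947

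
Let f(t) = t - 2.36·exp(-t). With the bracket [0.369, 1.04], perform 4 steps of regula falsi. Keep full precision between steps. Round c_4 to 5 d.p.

0.93064

f(0.369000) = -1.262764, f(1.040000) = 0.205847
step 1: c = 0.945950, f(c) = 0.029537 > 0 → new bracket [0.369000, 0.945950]
step 2: c = 0.932763, f(c) = 0.004185 > 0 → new bracket [0.369000, 0.932763]
step 3: c = 0.930901, f(c) = 0.000592 > 0 → new bracket [0.369000, 0.930901]
step 4: c = 0.930637, f(c) = 0.000084 > 0 → new bracket [0.369000, 0.930637]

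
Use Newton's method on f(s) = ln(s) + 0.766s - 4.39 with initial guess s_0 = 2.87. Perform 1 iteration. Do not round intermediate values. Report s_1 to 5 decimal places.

f'(s) = 1/s + 0.766
s_0 = 2.870000: f = -1.137268, f' = 1.114432 → s_1 = 2.870000 - (-1.137268)/(1.114432) = 3.890491

3.89049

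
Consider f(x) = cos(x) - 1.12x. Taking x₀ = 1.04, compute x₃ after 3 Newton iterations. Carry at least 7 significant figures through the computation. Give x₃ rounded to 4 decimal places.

f'(x) = -sin(x) - 1.12
x_0 = 1.040000: f = -0.658580, f' = -1.982404 → x_1 = 1.040000 - (-0.658580)/(-1.982404) = 0.707787
x_1 = 0.707787: f = -0.032920, f' = -1.770154 → x_2 = 0.707787 - (-0.032920)/(-1.770154) = 0.689190
x_2 = 0.689190: f = -0.000132, f' = -1.755913 → x_3 = 0.689190 - (-0.000132)/(-1.755913) = 0.689115

0.6891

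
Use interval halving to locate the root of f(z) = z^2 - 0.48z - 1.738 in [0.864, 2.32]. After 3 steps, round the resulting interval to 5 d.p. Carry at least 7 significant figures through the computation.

[1.41000, 1.59200]

f(0.864000) = -1.406224, f(2.320000) = 2.530800 (opposite signs)
step 1: m = 1.592000, f(m) = 0.032304 > 0 → root in [0.864000, 1.592000]
step 2: m = 1.228000, f(m) = -0.819456 < 0 → root in [1.228000, 1.592000]
step 3: m = 1.410000, f(m) = -0.426700 < 0 → root in [1.410000, 1.592000]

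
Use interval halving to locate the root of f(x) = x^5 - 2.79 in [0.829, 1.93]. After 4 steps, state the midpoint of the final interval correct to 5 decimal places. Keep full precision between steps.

f(0.829000) = -2.398463, f(1.930000) = 23.988518 (opposite signs)
step 1: m = 1.379500, f(m) = 2.205840 > 0 → root in [0.829000, 1.379500]
step 2: m = 1.104250, f(m) = -1.148137 < 0 → root in [1.104250, 1.379500]
step 3: m = 1.241875, f(m) = 0.163857 > 0 → root in [1.104250, 1.241875]
step 4: m = 1.173062, f(m) = -0.568707 < 0 → root in [1.173062, 1.241875]
Midpoint of [1.173062, 1.241875] = 1.207469

1.20747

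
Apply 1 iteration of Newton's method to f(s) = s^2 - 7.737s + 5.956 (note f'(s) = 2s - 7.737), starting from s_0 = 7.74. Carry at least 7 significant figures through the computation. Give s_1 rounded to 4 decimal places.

6.9678

Newton update: s ← s − f(s)/f'(s).
s_0 = 7.740000: f = 5.979220, f' = 7.743000 → s_1 = 7.740000 - (5.979220)/(7.743000) = 6.967790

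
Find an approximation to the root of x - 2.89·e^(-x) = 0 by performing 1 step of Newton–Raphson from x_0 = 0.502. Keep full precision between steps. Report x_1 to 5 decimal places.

f'(x) = 1 + 2.89·e^(-x)
x_0 = 0.502000: f = -1.247371, f' = 2.749371 → x_1 = 0.502000 - (-1.247371)/(2.749371) = 0.955693

0.95569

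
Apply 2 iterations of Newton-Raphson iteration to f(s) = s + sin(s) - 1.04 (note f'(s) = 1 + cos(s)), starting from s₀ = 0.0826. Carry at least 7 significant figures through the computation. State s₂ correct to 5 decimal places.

s_0 = 0.082600: f = -0.874894, f' = 1.996591 → s_1 = 0.082600 - (-0.874894)/(1.996591) = 0.520794
s_1 = 0.520794: f = -0.021637, f' = 1.867424 → s_2 = 0.520794 - (-0.021637)/(1.867424) = 0.532381

0.53238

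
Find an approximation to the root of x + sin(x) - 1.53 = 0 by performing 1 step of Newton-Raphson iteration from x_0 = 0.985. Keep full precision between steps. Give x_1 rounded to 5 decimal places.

0.79936

f'(x) = 1 + cos(x)
x_0 = 0.985000: f = 0.288272, f' = 1.552863 → x_1 = 0.985000 - (0.288272)/(1.552863) = 0.799361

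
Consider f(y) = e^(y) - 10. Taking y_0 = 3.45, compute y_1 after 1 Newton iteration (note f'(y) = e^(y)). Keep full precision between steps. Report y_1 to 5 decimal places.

2.76746

y_0 = 3.450000: f = 21.500392, f' = 31.500392 → y_1 = 3.450000 - (21.500392)/(31.500392) = 2.767456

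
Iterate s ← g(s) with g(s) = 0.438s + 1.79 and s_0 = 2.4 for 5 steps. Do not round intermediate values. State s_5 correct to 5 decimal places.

3.17240

s_1 = g(2.400000) = 2.841200
s_2 = g(2.841200) = 3.034446
s_3 = g(3.034446) = 3.119087
s_4 = g(3.119087) = 3.156160
s_5 = g(3.156160) = 3.172398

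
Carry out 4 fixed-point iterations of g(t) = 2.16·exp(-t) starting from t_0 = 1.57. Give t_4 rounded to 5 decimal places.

t_1 = g(1.570000) = 0.449378
t_2 = g(0.449378) = 1.378134
t_3 = g(1.378134) = 0.544424
t_4 = g(0.544424) = 1.253179

1.25318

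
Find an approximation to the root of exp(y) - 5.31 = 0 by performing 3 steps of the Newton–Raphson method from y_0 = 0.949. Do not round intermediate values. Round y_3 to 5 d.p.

1.67084

f'(y) = exp(y)
y_0 = 0.949000: f = -2.726875, f' = 2.583125 → y_1 = 0.949000 - (-2.726875)/(2.583125) = 2.004649
y_1 = 2.004649: f = 2.113491, f' = 7.423491 → y_2 = 2.004649 - (2.113491)/(7.423491) = 1.719946
y_2 = 1.719946: f = 0.274229, f' = 5.584229 → y_3 = 1.719946 - (0.274229)/(5.584229) = 1.670839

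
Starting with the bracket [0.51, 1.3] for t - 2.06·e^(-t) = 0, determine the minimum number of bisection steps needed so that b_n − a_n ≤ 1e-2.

Initial width b − a = 1.3 − 0.51 = 0.790000.
After n steps the width is (b−a)/2^n; need (b−a)/2^n ≤ 1e-2.
So n ≥ log₂(0.790000/1e-2) = log₂(79.0000) ≈ 6.3038.
Hence n = 7.

7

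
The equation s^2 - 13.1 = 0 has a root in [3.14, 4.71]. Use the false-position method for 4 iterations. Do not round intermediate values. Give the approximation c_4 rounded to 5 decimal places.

3.61924

f(3.140000) = -3.240400, f(4.710000) = 9.084100
step 1: c = 3.552790, f(c) = -0.477685 < 0 → new bracket [3.552790, 4.710000]
step 2: c = 3.610601, f(c) = -0.063558 < 0 → new bracket [3.610601, 4.710000]
step 3: c = 3.618240, f(c) = -0.008340 < 0 → new bracket [3.618240, 4.710000]
step 4: c = 3.619241, f(c) = -0.001092 < 0 → new bracket [3.619241, 4.710000]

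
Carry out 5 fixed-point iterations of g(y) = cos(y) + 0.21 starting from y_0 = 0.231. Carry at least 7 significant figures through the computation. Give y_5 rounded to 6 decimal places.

0.965534

y_1 = g(0.231000) = 1.183438
y_2 = g(1.183438) = 0.587744
y_3 = g(0.587744) = 1.042194
y_4 = g(1.042194) = 0.714327
y_5 = g(0.714327) = 0.965534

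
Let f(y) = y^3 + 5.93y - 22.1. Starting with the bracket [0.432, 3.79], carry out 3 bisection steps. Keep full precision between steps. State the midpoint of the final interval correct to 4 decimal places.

f(0.432000) = -19.457618, f(3.790000) = 54.814639 (opposite signs)
step 1: m = 2.111000, f(m) = -0.174476 < 0 → root in [2.111000, 3.790000]
step 2: m = 2.950500, f(m) = 21.081896 > 0 → root in [2.111000, 2.950500]
step 3: m = 2.530750, f(m) = 9.116031 > 0 → root in [2.111000, 2.530750]
Midpoint of [2.111000, 2.530750] = 2.320875

2.3209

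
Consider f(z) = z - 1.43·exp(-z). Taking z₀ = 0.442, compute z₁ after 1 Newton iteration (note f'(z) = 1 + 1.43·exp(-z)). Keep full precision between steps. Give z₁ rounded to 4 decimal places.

Newton update: z ← z − f(z)/f'(z).
z_0 = 0.442000: f = -0.477132, f' = 1.919132 → z_1 = 0.442000 - (-0.477132)/(1.919132) = 0.690619

0.6906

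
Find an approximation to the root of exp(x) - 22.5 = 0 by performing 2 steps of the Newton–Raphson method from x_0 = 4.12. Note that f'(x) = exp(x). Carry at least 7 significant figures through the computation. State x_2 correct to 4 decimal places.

Newton update: x ← x − f(x)/f'(x).
x_0 = 4.120000: f = 39.059242, f' = 61.559242 → x_1 = 4.120000 - (39.059242)/(61.559242) = 3.485502
x_1 = 3.485502: f = 10.138794, f' = 32.638794 → x_2 = 3.485502 - (10.138794)/(32.638794) = 3.174865

3.1749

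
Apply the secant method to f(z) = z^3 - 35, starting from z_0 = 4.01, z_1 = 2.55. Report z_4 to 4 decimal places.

3.2689

f(z_0) = 29.481201, f(z_1) = -18.418625
z_2 = 2.550000 - (-18.418625)·(2.550000 - 4.010000)/(-18.418625 - (29.481201)) = 3.111405; f(z_2) = -4.878988
z_3 = 3.111405 - (-4.878988)·(3.111405 - 2.550000)/(-4.878988 - (-18.418625)) = 3.313706; f(z_3) = 1.386644
z_4 = 3.313706 - (1.386644)·(3.313706 - 3.111405)/(1.386644 - (-4.878988)) = 3.268935; f(z_4) = -0.068370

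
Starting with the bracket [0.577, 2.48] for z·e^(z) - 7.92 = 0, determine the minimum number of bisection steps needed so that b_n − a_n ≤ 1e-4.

Initial width b − a = 2.48 − 0.577 = 1.903000.
After n steps the width is (b−a)/2^n; need (b−a)/2^n ≤ 1e-4.
So n ≥ log₂(1.903000/1e-4) = log₂(19030.0000) ≈ 14.2160.
Hence n = 15.

15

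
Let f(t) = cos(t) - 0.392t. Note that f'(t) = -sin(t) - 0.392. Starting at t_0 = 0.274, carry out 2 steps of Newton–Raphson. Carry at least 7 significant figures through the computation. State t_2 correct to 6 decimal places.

t_0 = 0.274000: f = 0.855288, f' = -0.662584 → t_1 = 0.274000 - (0.855288)/(-0.662584) = 1.564837
t_1 = 1.564837: f = -0.607456, f' = -1.391982 → t_2 = 1.564837 - (-0.607456)/(-1.391982) = 1.128440

1.128440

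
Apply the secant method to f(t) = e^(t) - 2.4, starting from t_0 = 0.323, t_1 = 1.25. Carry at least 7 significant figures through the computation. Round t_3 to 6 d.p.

f(t_0) = -1.018735, f(t_1) = 1.090343
t_2 = 1.250000 - (1.090343)·(1.250000 - 0.323000)/(1.090343 - (-1.018735)) = 0.770763; f(t_2) = -0.238585
t_3 = 0.770763 - (-0.238585)·(0.770763 - 1.250000)/(-0.238585 - (1.090343)) = 0.856801; f(t_3) = -0.044386

0.856801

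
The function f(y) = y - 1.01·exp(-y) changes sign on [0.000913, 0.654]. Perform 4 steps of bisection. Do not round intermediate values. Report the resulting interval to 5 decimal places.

f(0.000913) = -1.008165, f(0.654000) = 0.128839 (opposite signs)
step 1: m = 0.327457, f(m) = -0.400506 < 0 → root in [0.327457, 0.654000]
step 2: m = 0.490728, f(m) = -0.127574 < 0 → root in [0.490728, 0.654000]
step 3: m = 0.572364, f(m) = 0.002532 > 0 → root in [0.490728, 0.572364]
step 4: m = 0.531546, f(m) = -0.062026 < 0 → root in [0.531546, 0.572364]

[0.53155, 0.57236]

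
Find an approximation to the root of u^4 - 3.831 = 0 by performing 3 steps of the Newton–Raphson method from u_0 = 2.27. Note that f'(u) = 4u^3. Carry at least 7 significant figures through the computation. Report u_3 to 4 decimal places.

Newton update: u ← u − f(u)/f'(u).
u_0 = 2.270000: f = 22.721378, f' = 46.788332 → u_1 = 2.270000 - (22.721378)/(46.788332) = 1.784379
u_1 = 1.784379: f = 6.306918, f' = 22.725926 → u_2 = 1.784379 - (6.306918)/(22.725926) = 1.506859
u_2 = 1.506859: f = 1.324727, f' = 13.686028 → u_3 = 1.506859 - (1.324727)/(13.686028) = 1.410064

1.4101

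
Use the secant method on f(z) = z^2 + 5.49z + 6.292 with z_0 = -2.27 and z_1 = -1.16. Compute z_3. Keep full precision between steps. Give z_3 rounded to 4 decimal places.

f(z_0) = -1.017400, f(z_1) = 1.269200
z_2 = -1.160000 - (1.269200)·(-1.160000 - -2.270000)/(1.269200 - (-1.017400)) = -1.776117; f(z_2) = -0.304290
z_3 = -1.776117 - (-0.304290)·(-1.776117 - -1.160000)/(-0.304290 - (1.269200)) = -1.656969; f(z_3) = -0.059213

-1.6570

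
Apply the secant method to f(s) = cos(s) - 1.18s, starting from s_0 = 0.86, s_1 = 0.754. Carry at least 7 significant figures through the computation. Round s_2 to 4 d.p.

Secant update: s_(k+1) = s_k − f(s_k)·(s_k − s_(k-1))/(f(s_k) − f(s_(k-1))).
f(s_0) = -0.362363, f(s_1) = -0.160764
s_2 = 0.754000 - (-0.160764)·(0.754000 - 0.860000)/(-0.160764 - (-0.362363)) = 0.669471; f(s_2) = -0.005826

0.6695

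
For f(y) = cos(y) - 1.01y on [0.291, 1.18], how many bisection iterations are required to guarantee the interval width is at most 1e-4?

14

Initial width b − a = 1.18 − 0.291 = 0.889000.
After n steps the width is (b−a)/2^n; need (b−a)/2^n ≤ 1e-4.
So n ≥ log₂(0.889000/1e-4) = log₂(8890.0000) ≈ 13.1180.
Hence n = 14.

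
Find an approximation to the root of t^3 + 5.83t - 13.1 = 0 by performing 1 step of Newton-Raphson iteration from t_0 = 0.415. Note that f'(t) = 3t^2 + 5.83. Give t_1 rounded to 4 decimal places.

t_0 = 0.415000: f = -10.609077, f' = 6.346675 → t_1 = 0.415000 - (-10.609077)/(6.346675) = 2.086596

2.0866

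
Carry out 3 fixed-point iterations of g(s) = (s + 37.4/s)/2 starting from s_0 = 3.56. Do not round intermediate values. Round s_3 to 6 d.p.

s_1 = g(3.560000) = 7.032809
s_2 = g(7.032809) = 6.175370
s_3 = g(6.175370) = 6.115844

6.115844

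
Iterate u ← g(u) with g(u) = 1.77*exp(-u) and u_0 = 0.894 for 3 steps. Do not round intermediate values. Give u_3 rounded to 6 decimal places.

u_1 = g(0.894000) = 0.723959
u_2 = g(0.723959) = 0.858147
u_3 = g(0.858147) = 0.750386

0.750386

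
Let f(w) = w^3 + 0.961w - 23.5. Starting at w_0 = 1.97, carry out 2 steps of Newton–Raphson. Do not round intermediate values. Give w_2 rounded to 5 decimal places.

2.78461

f'(w) = 3w^2 + 0.961
w_0 = 1.970000: f = -13.961457, f' = 12.603700 → w_1 = 1.970000 - (-13.961457)/(12.603700) = 3.077727
w_1 = 3.077727: f = 8.611163, f' = 29.378208 → w_2 = 3.077727 - (8.611163)/(29.378208) = 2.784613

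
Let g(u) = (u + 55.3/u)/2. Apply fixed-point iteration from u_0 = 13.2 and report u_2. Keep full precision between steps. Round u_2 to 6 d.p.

u_1 = g(13.200000) = 8.694697
u_2 = g(8.694697) = 7.527448

7.527448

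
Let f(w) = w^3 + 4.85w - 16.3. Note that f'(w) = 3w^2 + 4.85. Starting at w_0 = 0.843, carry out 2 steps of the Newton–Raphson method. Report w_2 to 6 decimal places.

w_0 = 0.843000: f = -11.612373, f' = 6.981947 → w_1 = 0.843000 - (-11.612373)/(6.981947) = 2.506200
w_1 = 2.506200: f = 11.596604, f' = 23.693112 → w_2 = 2.506200 - (11.596604)/(23.693112) = 2.016749

2.016749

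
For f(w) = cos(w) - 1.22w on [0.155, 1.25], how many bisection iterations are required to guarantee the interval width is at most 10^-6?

Initial width b − a = 1.25 − 0.155 = 1.095000.
After n steps the width is (b−a)/2^n; need (b−a)/2^n ≤ 10^-6.
So n ≥ log₂(1.095000/10^-6) = log₂(1095000.0000) ≈ 20.0625.
Hence n = 21.

21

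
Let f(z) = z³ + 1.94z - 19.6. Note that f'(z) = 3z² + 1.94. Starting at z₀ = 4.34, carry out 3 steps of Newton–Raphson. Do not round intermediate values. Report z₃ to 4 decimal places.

2.4626

Newton update: z ← z − f(z)/f'(z).
z_0 = 4.340000: f = 70.566104, f' = 58.446800 → z_1 = 4.340000 - (70.566104)/(58.446800) = 3.132644
z_1 = 3.132644: f = 17.219396, f' = 31.380372 → z_2 = 3.132644 - (17.219396)/(31.380372) = 2.583912
z_2 = 2.583912: f = 2.664549, f' = 21.969810 → z_3 = 2.583912 - (2.664549)/(21.969810) = 2.462630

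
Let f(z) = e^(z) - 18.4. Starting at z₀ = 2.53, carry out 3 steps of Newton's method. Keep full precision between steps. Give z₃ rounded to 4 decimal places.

Newton update: z ← z − f(z)/f'(z).
f'(z) = e^(z)
z_0 = 2.530000: f = -5.846494, f' = 12.553506 → z_1 = 2.530000 - (-5.846494)/(12.553506) = 2.995726
z_1 = 2.995726: f = 1.599874, f' = 19.999874 → z_2 = 2.995726 - (1.599874)/(19.999874) = 2.915732
z_2 = 2.915732: f = 0.062318, f' = 18.462318 → z_3 = 2.915732 - (0.062318)/(18.462318) = 2.912356

2.9124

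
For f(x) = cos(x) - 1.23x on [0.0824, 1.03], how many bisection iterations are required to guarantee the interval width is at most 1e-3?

Initial width b − a = 1.03 − 0.0824 = 0.947600.
After n steps the width is (b−a)/2^n; need (b−a)/2^n ≤ 1e-3.
So n ≥ log₂(0.947600/1e-3) = log₂(947.6000) ≈ 9.8881.
Hence n = 10.

10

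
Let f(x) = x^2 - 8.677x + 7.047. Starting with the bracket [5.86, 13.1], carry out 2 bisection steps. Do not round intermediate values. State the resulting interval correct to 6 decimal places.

[7.670000, 9.480000]

f(5.860000) = -9.460620, f(13.100000) = 64.988300 (opposite signs)
step 1: m = 9.480000, f(m) = 14.659440 > 0 → root in [5.860000, 9.480000]
step 2: m = 7.670000, f(m) = -0.676690 < 0 → root in [7.670000, 9.480000]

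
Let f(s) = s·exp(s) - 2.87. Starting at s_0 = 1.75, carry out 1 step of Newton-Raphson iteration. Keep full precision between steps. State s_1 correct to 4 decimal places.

1.2950

f'(s) = (s + 1)·exp(s)
s_0 = 1.750000: f = 7.200555, f' = 15.825157 → s_1 = 1.750000 - (7.200555)/(15.825157) = 1.294993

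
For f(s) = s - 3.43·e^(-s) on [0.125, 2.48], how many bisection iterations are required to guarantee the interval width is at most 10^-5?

18

Initial width b − a = 2.48 − 0.125 = 2.355000.
After n steps the width is (b−a)/2^n; need (b−a)/2^n ≤ 10^-5.
So n ≥ log₂(2.355000/10^-5) = log₂(235500.0000) ≈ 17.8454.
Hence n = 18.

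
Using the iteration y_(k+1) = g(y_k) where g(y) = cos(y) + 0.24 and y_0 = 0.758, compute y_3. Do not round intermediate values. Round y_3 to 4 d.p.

0.9306

y_1 = g(0.758000) = 0.966212
y_2 = g(0.966212) = 0.808420
y_3 = g(0.808420) = 0.930642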